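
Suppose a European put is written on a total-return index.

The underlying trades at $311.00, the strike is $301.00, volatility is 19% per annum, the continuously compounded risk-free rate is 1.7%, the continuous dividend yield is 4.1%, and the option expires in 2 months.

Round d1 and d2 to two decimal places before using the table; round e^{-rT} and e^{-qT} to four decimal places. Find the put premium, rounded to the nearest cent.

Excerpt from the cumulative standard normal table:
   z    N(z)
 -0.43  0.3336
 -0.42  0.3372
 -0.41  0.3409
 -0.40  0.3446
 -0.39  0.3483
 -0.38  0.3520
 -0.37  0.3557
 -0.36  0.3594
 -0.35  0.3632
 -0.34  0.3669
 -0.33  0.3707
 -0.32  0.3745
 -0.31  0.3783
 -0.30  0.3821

σ√T = 0.19 × 0.4082 = 0.0776
d₁ = [ln(311/301) + (0.017 − 0.041 + 0.19²/2)·0.1667] / 0.0776 = [0.0327 − 0.0010] / 0.0776 = 0.4086 ≈ 0.41
d₂ = d₁ − σ√T = 0.4086 − 0.0776 = 0.3310 ≈ 0.33
e^(−qT) = e^(−0.041·0.1667) = 0.9932;  e^(−rT) = e^(−0.017·0.1667) = 0.9972
N(−d₂) = N(-0.33) = 0.3707;  N(−d₁) = N(-0.41) = 0.3409
P = 301·0.9972·0.3707 − 311·0.9932·0.3409 = 111.2683 − 105.2990 = 5.9693

$5.97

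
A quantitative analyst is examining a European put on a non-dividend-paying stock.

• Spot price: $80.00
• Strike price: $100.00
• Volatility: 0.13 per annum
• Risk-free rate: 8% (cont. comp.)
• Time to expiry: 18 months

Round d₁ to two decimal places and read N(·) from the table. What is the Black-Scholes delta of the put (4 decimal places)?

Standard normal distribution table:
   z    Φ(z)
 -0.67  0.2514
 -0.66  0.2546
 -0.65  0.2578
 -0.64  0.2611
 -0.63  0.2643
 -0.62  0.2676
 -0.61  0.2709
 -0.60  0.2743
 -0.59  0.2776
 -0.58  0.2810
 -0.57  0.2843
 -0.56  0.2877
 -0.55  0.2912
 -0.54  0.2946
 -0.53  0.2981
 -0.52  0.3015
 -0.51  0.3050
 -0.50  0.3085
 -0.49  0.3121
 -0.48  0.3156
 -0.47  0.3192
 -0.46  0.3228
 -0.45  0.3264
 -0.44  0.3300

-0.7157

σ√T = 0.13 × 1.2247 = 0.1592
d₁ = [ln(80/100) + (0.08 + 0.13²/2)·1.5] / 0.1592 = [-0.2231 + 0.1327] / 0.1592 = -0.5682 which rounds to -0.57
N(d₁) = N(-0.57) = 0.2843
Δ_put = N(d₁) − 1 = 0.2843 − 1 = -0.7157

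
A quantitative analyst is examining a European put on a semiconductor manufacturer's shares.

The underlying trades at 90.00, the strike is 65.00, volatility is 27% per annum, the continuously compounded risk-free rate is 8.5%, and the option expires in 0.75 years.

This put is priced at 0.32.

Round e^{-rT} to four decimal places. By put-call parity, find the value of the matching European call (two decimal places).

29.34

e^(−rT) = e^(−0.085·0.75) = 0.9382
Put-call parity: C − P = S − K·e^(−rT) = 90 − 65·0.9382 = 90 − 60.9830 = 29.0170
C = P + (C − P) = 0.32 + (29.0170) = 29.3370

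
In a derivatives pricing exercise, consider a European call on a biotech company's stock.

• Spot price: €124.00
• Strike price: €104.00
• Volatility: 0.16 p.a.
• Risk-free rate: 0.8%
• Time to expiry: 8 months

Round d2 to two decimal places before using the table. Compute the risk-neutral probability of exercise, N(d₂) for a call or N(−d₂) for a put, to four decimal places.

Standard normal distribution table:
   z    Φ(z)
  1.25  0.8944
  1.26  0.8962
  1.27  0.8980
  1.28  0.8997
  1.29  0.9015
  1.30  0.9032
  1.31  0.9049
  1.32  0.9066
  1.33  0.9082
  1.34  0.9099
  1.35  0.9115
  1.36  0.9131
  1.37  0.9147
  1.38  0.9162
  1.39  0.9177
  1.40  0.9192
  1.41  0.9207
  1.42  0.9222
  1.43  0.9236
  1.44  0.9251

σ√T = 0.16·√0.6667 = 0.1306
d₁ = [ln(124/104) + (0.008 + ½·0.16²)·0.6667] / (σ√T) = (0.1759 + 0.0139) / 0.1306 = 1.4525 → 1.45
d₂ = 1.4525 − 0.1306 = 1.3219 → 1.32
Risk-neutral Pr[S_T > K] = N(d₂) = N(1.32) = 0.9066

0.9066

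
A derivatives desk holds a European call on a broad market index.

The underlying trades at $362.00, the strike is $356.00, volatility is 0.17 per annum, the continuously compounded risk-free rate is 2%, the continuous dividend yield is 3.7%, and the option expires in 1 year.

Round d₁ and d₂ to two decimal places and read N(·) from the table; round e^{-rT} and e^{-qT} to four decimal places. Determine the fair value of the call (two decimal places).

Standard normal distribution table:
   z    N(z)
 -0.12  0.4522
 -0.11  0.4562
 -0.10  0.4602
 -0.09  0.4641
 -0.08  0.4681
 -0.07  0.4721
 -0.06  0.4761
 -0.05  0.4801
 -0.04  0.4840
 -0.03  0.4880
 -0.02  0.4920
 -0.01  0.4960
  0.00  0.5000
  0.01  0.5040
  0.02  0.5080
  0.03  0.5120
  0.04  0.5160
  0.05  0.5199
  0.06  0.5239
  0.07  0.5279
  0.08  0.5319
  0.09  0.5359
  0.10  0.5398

$23.61

σ√T = 0.17·√1 = 0.1700
d₁ = [ln(362/356) + (0.02 − 0.037 + 0.17²/2)·1] / 0.1700 = [0.0167 − 0.0025] / 0.1700 = 0.0833 → 0.08
d₂ = d₁ − σ√T = 0.0833 − 0.1700 = -0.0867 → -0.09
exp(−qT) = exp(−0.037·1) = 0.9637;  exp(−rT) = exp(−0.02·1) = 0.9802
C = 362·0.9637·N(0.08) − 356·0.9802·N(-0.09) = 362·0.9637·0.5319 − 356·0.9802·0.4641 = 185.5583 − 161.9483 = 23.6101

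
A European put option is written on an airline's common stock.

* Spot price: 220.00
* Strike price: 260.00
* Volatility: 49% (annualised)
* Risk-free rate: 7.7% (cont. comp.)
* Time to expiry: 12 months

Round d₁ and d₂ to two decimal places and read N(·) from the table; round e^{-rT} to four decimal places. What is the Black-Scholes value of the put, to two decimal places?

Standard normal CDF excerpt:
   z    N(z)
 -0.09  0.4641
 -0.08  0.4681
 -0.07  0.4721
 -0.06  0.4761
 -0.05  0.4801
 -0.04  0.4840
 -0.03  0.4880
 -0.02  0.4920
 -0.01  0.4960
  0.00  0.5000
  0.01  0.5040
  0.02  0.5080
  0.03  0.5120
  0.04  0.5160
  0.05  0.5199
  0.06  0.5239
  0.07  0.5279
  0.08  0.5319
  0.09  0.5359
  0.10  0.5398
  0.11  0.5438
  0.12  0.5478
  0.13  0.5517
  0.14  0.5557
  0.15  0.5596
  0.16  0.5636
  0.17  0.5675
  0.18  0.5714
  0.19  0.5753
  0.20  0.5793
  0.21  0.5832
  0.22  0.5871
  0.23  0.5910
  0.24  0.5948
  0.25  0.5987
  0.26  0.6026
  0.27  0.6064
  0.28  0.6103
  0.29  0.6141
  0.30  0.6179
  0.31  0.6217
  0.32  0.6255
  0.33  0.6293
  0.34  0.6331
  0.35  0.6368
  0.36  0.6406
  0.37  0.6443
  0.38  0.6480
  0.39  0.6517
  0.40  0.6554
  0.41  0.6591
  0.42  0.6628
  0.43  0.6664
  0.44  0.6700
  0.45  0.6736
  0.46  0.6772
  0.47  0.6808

55.68

σ√T = 0.49·√1 = 0.4900
d₁ = [ln(220/260) + (0.077 + ½·0.49²)·1] / (σ√T) = (-0.1671 + 0.1971) / 0.4900 = 0.0612 ≈ 0.06
d₂ = 0.0612 − 0.4900 = -0.4288 ≈ -0.43
exp(−rT) = exp(−0.077·1) = 0.9259
N(−d₂) = N(0.43) = 0.6664;  N(−d₁) = N(-0.06) = 0.4761
P = 260·0.9259·0.6664 − 220·0.4761 = 160.4251 − 104.7420 = 55.6831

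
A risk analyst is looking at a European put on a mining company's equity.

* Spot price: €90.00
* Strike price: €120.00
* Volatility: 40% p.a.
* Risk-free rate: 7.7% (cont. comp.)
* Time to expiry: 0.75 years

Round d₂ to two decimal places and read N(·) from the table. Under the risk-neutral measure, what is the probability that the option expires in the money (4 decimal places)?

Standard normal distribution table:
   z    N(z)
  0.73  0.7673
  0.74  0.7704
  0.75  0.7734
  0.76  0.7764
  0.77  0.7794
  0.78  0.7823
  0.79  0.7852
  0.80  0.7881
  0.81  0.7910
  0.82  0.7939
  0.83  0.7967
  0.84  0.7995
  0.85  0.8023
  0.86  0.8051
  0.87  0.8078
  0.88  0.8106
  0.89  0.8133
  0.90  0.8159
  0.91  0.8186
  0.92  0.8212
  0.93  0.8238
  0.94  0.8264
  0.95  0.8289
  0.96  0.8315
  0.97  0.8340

σ√T = 0.4·√0.75 = 0.3464
d₁ = [ln(90/120) + (0.077 + ½·0.4²)·0.75] / (σ√T) = (-0.2877 + 0.1178) / 0.3464 = -0.4906 ⇒ -0.49
d₂ = -0.4906 − 0.3464 = -0.8370 ⇒ -0.84
Risk-neutral Pr[S_T < K] = N(−d₂) = N(0.84) = 0.7995

0.7995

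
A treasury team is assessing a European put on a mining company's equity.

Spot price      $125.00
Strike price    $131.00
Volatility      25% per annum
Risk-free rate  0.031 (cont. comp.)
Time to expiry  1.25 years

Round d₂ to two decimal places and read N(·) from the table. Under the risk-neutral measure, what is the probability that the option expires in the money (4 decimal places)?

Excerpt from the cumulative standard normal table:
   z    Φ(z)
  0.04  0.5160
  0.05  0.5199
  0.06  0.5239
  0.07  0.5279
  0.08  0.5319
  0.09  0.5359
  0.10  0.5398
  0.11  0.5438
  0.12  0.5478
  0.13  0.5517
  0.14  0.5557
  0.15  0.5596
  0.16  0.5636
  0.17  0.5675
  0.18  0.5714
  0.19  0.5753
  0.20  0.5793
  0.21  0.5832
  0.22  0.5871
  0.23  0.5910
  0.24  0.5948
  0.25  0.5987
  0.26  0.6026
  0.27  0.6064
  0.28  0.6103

0.5675

σ√T = 0.25 × 1.1180 = 0.2795
d₁ = [ln(125/131) + (0.031 + 0.25²/2)·1.25] / 0.2795 = [-0.0469 + 0.0778] / 0.2795 = 0.1107 which rounds to 0.11
d₂ = d₁ − σ√T = 0.1107 − 0.2795 = -0.1689 which rounds to -0.17
Pr(exercise) under Q = N(−d₂) = N(0.17) = 0.5675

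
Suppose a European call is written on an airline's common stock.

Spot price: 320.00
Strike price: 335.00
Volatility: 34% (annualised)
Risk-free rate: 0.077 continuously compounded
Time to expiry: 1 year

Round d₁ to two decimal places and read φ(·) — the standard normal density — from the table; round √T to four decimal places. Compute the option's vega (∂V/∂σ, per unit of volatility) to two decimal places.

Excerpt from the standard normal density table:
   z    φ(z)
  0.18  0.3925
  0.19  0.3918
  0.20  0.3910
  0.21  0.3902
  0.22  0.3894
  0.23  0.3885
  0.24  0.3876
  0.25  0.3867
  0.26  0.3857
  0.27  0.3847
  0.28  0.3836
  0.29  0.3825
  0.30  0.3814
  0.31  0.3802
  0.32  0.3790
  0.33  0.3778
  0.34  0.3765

123.42

σ√T = 0.34·√1 = 0.3400
d₁ = [ln(320/335) + (0.077 + 0.34²/2)·1] / 0.3400 = [-0.0458 + 0.1348] / 0.3400 = 0.2617 which rounds to 0.26
√T = √1 = 1.0000
φ(d₁) = φ(0.26) = 0.3857
vega = S·φ(d₁)·√T = 320·0.3857·1.0000 = 123.4240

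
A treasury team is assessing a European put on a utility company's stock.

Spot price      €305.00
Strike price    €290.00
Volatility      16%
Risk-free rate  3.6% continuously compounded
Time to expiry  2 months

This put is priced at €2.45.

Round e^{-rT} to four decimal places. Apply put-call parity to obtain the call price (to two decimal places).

e^(−rT) = e^(−0.036·0.1667) = 0.9940
Put-call parity: C − P = S − K·e^(−rT) = 305 − 290·0.9940 = 305 − 288.2600 = 16.7400
C = P + (C − P) = 2.45 + (16.7400) = 19.1900

€19.19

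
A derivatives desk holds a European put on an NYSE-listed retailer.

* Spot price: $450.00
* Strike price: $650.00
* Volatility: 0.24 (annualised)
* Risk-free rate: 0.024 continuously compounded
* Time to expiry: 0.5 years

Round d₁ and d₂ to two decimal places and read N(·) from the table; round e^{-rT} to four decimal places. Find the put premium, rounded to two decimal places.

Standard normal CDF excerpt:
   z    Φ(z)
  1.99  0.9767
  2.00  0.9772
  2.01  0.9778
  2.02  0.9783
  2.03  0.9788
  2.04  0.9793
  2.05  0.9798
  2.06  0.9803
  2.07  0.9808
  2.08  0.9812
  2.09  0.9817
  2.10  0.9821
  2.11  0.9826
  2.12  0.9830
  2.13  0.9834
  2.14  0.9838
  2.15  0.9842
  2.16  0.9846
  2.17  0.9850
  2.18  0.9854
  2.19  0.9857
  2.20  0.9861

σ√T = 0.24·√0.5 = 0.1697
d₁ = [ln(450/650) + (0.024 + 0.24²/2)·0.5] / 0.1697 = [-0.3677 + 0.0264] / 0.1697 = -2.0113 → -2.01
d₂ = d₁ − σ√T = -2.0113 − 0.1697 = -2.1810 → -2.18
e^(−rT) = e^(−0.024·0.5) = 0.9881
N(−d₂) = N(2.18) = 0.9854;  N(−d₁) = N(2.01) = 0.9778
P = 650·0.9881·0.9854 − 450·0.9778 = 632.8879 − 440.0100 = 192.8779

$192.88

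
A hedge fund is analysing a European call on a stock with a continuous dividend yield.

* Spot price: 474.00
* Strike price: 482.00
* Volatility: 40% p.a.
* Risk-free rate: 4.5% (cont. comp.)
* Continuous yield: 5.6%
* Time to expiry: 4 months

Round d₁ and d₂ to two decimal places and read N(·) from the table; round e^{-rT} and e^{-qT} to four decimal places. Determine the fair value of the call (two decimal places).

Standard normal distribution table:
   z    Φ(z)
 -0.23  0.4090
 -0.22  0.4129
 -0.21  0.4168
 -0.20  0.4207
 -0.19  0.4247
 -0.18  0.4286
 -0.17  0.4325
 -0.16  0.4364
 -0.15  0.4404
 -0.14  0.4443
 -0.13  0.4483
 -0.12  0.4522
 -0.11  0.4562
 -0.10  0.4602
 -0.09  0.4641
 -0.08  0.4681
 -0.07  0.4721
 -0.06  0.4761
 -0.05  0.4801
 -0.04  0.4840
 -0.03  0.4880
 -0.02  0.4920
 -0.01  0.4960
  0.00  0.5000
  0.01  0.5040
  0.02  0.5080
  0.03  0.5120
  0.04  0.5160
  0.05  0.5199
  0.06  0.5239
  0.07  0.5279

38.44

σ√T = 0.4 × 0.5774 = 0.2309
d₁ = [ln(474/482) + (0.045 − 0.056 + ½·0.4²)·0.3333] / (σ√T) = (-0.0167 + 0.0230) / 0.2309 = 0.0271 → 0.03
d₂ = 0.0271 − 0.2309 = -0.2038 → -0.20
exp(−qT) = exp(−0.056·0.3333) = 0.9815;  exp(−rT) = exp(−0.045·0.3333) = 0.9851
C = 474·0.9815·N(0.03) − 482·0.9851·N(-0.20) = 474·0.9815·0.5120 − 482·0.9851·0.4207 = 238.1983 − 199.7560 = 38.4423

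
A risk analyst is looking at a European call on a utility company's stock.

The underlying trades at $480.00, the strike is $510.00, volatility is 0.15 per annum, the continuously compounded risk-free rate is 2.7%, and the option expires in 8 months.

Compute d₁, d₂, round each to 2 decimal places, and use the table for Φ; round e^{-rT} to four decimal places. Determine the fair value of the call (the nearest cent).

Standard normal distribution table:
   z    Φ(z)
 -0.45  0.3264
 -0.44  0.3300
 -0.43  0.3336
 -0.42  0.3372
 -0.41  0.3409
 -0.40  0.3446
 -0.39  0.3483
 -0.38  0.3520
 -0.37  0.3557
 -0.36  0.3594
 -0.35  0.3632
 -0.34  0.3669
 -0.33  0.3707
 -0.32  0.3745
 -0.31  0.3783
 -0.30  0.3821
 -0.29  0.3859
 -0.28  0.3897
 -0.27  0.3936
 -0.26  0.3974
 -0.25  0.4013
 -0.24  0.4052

$14.47

T = 0.6667;  σ√T = 0.1225
ln(S/K) + (r + σ²/2)T = ln(480/510) + (0.027 + 0.15²/2)·0.6667 = -0.0606 + 0.0255 = -0.0351
d₁ = -0.0351 / 0.1225 = -0.2868 → -0.29
d₂ = d₁ − σ√T = -0.2868 − 0.1225 = -0.4093 → -0.41
exp(−rT) = exp(−0.027·0.6667) = 0.9822
N(d₁) = N(-0.29) = 0.3859;  N(d₂) = N(-0.41) = 0.3409
C = 480·0.3859 − 510·0.9822·0.3409 = 185.2320 − 170.7643 = 14.4677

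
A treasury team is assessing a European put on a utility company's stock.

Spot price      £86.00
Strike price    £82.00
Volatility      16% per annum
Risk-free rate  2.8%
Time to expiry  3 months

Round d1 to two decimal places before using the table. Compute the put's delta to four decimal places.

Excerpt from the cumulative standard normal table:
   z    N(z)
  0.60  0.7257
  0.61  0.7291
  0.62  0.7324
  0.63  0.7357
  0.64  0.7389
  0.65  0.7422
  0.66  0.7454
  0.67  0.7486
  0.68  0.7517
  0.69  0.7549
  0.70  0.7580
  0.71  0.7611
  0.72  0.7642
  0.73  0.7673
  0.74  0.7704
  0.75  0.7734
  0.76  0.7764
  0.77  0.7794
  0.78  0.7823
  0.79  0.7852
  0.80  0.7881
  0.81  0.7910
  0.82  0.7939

σ√T = 0.16·√0.25 = 0.0800
ln(S/K) + (r + σ²/2)T = ln(86/82) + (0.028 + 0.16²/2)·0.25 = 0.0476 + 0.0102 = 0.0578
d₁ = 0.0578 / 0.0800 = 0.7229 ≈ 0.72
N(d₁) = N(0.72) = 0.7642
Δ_put = N(d₁) − 1 = 0.7642 − 1 = -0.2358

-0.2358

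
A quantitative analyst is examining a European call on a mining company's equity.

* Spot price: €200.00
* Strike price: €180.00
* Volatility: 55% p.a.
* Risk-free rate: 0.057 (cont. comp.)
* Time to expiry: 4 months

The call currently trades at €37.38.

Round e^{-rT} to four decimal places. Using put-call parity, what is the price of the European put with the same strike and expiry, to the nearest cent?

e^(−rT) = e^(−0.057·0.3333) = 0.9812
Put-call parity: C − P = S − K·e^(−rT) = 200 − 180·0.9812 = 200 − 176.6160 = 23.3840
P = C − (C − P) = 37.38 − (23.3840) = 13.9960

€14.00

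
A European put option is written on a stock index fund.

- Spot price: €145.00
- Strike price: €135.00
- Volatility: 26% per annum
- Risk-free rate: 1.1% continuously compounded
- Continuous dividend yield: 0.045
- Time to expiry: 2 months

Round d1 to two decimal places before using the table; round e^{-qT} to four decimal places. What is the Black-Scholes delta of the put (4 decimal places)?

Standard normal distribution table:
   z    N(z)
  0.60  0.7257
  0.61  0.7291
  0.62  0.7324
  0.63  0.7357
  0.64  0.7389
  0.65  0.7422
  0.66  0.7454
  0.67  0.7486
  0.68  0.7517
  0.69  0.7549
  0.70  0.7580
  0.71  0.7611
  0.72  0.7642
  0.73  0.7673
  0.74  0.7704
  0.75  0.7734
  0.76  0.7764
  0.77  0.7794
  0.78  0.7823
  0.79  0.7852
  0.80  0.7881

-0.2495

σ√T = 0.26·√0.1667 = 0.1061
d₁ = [ln(145/135) + (0.011 − 0.045 + 0.26²/2)·0.1667] / 0.1061 = [0.0715 − 0.0000] / 0.1061 = 0.6729 ⇒ 0.67
N(d₁) = N(0.67) = 0.7486
Δ_put = exp(−qT)·(N(d₁) − 1) = 0.9925·(0.7486 − 1) = -0.2495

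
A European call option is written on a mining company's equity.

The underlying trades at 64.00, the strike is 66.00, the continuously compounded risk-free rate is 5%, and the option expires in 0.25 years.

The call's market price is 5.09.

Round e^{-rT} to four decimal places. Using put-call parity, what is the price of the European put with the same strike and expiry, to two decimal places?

e^(−rT) = e^(−0.05·0.25) = 0.9876
Put-call parity: C − P = S − K·e^(−rT) = 64 − 66·0.9876 = 64 − 65.1816 = -1.1816
P = C − (C − P) = 5.09 − (-1.1816) = 6.2716

6.27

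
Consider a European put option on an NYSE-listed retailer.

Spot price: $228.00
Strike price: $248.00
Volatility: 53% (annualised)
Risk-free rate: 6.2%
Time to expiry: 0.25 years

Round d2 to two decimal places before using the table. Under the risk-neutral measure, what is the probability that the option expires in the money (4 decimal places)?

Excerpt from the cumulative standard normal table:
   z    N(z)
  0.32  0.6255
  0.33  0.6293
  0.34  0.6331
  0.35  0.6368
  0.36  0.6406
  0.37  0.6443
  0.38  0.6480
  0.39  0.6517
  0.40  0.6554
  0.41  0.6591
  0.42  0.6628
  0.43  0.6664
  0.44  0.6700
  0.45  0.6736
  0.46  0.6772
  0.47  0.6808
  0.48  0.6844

σ√T = 0.53·√0.25 = 0.2650
d₁ = [ln(228/248) + (0.062 + ½·0.53²)·0.25] / (σ√T) = (-0.0841 + 0.0506) / 0.2650 = -0.1263 which rounds to -0.13
d₂ = -0.1263 − 0.2650 = -0.3913 which rounds to -0.39
Pr(exercise) under Q = N(−d₂) = N(0.39) = 0.6517

0.6517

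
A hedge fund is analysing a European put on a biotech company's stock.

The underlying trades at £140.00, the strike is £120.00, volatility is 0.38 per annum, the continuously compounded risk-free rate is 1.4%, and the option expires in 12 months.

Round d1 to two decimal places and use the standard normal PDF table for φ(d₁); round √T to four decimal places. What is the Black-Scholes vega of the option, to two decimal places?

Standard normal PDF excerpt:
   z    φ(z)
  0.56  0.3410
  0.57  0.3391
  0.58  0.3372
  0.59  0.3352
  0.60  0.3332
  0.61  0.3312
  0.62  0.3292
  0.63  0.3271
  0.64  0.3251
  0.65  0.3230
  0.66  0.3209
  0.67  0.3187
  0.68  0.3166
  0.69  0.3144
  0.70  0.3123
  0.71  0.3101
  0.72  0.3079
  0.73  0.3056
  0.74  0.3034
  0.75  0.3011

T = 1;  σ√T = 0.3800
d₁ = [ln(140/120) + (0.014 + 0.38²/2)·1] / 0.3800 = [0.1542 + 0.0862] / 0.3800 = 0.6325 → 0.63
√T = √1 = 1.0000
φ(d₁) = φ(0.63) = 0.3271
vega = S·φ(d₁)·√T = 140·0.3271·1.0000 = 45.7940
(Vega is the same for a European call and put with the same parameters.)

45.79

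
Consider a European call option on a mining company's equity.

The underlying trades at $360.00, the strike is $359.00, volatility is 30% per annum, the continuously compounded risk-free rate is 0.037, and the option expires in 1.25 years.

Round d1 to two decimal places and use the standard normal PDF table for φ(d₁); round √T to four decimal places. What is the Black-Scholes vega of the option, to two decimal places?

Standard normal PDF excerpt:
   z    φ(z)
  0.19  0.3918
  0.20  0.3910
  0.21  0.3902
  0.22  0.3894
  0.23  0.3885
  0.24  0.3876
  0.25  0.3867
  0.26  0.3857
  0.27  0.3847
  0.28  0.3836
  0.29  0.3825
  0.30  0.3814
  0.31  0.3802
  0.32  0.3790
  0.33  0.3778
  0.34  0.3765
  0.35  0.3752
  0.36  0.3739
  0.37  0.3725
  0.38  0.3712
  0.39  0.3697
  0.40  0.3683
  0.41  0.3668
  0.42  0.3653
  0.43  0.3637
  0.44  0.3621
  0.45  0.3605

153.02

σ√T = 0.3·√1.25 = 0.3354
d₁ = [ln(360/359) + (0.037 + 0.3²/2)·1.25] / 0.3354 = [0.0028 + 0.1025] / 0.3354 = 0.3139 → 0.31
√T = √1.25 = 1.1180
φ(d₁) = φ(0.31) = 0.3802
vega = S·φ(d₁)·√T = 360·0.3802·1.1180 = 153.0229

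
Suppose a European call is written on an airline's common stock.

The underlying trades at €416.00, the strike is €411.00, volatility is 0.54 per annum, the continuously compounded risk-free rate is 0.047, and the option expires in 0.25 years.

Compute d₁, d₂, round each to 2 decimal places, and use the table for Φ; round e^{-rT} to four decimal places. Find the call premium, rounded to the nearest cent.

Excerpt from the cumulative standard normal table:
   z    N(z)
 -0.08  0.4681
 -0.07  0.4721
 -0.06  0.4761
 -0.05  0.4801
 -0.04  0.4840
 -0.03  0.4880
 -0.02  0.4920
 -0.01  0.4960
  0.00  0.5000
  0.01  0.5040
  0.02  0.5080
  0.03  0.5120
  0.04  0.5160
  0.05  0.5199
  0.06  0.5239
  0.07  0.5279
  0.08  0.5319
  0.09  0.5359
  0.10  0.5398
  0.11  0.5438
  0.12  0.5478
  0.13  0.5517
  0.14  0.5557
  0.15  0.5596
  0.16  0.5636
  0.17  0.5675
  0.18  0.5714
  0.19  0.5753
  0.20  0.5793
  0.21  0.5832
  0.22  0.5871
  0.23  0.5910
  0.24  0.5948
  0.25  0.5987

T = 0.25;  σ√T = 0.2700
ln(S/K) + (r + σ²/2)T = ln(416/411) + (0.047 + 0.54²/2)·0.25 = 0.0121 + 0.0482 = 0.0603
d₁ = 0.0603 / 0.2700 = 0.2233 ⇒ 0.22
d₂ = d₁ − σ√T = 0.2233 − 0.2700 = -0.0467 ⇒ -0.05
exp(−rT) = exp(−0.047·0.25) = 0.9883
N(d₁) = N(0.22) = 0.5871;  N(d₂) = N(-0.05) = 0.4801
C = 416·0.5871 − 411·0.9883·0.4801 = 244.2336 − 195.0124 = 49.2212

€49.22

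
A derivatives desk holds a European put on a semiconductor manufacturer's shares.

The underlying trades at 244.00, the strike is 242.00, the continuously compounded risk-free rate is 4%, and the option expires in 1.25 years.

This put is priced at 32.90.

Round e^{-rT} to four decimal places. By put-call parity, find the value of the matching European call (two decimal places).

e^(−rT) = e^(−0.04·1.25) = 0.9512
Put-call parity: C − P = S − K·e^(−rT) = 244 − 242·0.9512 = 244 − 230.1904 = 13.8096
C = P + (C − P) = 32.90 + (13.8096) = 46.7096

46.71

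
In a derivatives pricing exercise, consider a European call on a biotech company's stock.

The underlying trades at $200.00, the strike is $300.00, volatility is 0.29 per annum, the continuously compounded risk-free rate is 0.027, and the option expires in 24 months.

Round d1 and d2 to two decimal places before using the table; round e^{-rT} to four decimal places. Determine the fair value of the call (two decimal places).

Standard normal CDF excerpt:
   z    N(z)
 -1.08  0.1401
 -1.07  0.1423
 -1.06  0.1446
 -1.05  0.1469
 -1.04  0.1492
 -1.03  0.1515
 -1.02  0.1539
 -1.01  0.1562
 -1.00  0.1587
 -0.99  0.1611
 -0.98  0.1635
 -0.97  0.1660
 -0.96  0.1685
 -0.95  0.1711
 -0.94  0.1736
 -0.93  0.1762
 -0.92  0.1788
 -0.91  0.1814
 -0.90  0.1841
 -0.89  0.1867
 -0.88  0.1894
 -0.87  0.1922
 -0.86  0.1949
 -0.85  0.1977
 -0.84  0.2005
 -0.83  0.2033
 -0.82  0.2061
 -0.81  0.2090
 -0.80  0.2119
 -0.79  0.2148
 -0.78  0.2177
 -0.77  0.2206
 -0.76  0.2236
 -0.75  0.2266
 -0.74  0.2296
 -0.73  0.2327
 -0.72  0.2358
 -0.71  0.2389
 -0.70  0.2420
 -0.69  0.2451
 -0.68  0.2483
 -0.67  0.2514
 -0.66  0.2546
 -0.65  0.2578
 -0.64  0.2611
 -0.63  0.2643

$10.46

T = 2;  σ√T = 0.4101
ln(S/K) + (r + σ²/2)T = ln(200/300) + (0.027 + 0.29²/2)·2 = -0.4055 + 0.1381 = -0.2674
d₁ = -0.2674 / 0.4101 = -0.6519 which rounds to -0.65
d₂ = d₁ − σ√T = -0.6519 − 0.4101 = -1.0620 which rounds to -1.06
exp(−rT) = exp(−0.027·2) = 0.9474
C = 200·N(-0.65) − 300·0.9474·N(-1.06) = 200·0.2578 − 300·0.9474·0.1446 = 51.5600 − 41.0982 = 10.4618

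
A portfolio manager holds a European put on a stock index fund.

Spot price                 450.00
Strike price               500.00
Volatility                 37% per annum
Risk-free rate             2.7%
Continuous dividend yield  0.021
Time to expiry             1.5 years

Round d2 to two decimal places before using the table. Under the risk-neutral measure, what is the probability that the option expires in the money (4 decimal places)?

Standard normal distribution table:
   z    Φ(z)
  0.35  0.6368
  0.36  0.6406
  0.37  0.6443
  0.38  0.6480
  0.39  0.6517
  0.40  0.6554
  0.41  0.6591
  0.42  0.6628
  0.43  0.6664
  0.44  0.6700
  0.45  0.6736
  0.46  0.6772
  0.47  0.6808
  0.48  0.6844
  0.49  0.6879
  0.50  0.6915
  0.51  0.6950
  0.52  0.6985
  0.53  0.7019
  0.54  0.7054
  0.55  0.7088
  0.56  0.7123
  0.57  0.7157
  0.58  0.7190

0.6700

σ√T = 0.37 × 1.2247 = 0.4532
d₁ = [ln(450/500) + (0.027 − 0.021 + 0.37²/2)·1.5] / 0.4532 = [-0.1054 + 0.1117] / 0.4532 = 0.0139 ≈ 0.01
d₂ = d₁ − σ√T = 0.0139 − 0.4532 = -0.4392 ≈ -0.44
Pr(exercise) under Q = N(−d₂) = N(0.44) = 0.6700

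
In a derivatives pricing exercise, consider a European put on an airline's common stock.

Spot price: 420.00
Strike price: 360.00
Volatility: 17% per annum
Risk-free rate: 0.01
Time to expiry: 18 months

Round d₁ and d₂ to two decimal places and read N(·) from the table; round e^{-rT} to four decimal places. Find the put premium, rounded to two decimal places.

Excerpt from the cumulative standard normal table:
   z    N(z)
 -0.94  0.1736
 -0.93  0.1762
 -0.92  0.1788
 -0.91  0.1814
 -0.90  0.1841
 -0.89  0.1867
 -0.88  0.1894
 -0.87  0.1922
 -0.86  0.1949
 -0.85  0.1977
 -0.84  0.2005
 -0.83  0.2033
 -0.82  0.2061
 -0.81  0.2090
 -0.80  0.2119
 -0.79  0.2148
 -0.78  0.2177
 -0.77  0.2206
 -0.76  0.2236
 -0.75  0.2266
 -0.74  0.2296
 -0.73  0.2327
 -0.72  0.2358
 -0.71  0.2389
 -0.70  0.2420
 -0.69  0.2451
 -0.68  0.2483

9.63

σ√T = 0.17 × 1.2247 = 0.2082
d₁ = [ln(420/360) + (0.01 + 0.17²/2)·1.5] / 0.2082 = [0.1542 + 0.0367] / 0.2082 = 0.9165 → 0.92
d₂ = d₁ − σ√T = 0.9165 − 0.2082 = 0.7083 → 0.71
e^(−rT) = e^(−0.01·1.5) = 0.9851
P = 360·0.9851·N(-0.71) − 420·N(-0.92) = 360·0.9851·0.2389 − 420·0.1788 = 84.7225 − 75.0960 = 9.6265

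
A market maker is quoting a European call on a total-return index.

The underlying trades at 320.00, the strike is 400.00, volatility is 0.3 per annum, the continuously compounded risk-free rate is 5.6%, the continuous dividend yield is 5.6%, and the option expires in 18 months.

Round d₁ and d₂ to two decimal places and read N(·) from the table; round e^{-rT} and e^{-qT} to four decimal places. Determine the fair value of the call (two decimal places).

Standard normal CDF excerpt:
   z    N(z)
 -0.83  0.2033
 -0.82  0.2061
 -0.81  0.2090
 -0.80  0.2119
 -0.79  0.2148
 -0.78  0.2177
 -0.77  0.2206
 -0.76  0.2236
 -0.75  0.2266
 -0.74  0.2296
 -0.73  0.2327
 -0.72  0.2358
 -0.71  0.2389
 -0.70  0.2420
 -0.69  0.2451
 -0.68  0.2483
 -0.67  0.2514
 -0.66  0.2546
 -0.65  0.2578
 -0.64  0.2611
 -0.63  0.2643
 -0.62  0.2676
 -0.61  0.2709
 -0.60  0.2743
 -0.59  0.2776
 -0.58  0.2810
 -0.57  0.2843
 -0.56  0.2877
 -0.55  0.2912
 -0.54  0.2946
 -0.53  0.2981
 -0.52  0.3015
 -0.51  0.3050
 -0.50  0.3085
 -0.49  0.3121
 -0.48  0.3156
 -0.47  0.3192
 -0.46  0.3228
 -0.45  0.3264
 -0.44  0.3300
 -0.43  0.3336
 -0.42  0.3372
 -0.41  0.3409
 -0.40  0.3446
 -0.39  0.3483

20.21

σ√T = 0.3·√1.5 = 0.3674
d₁ = [ln(320/400) + (0.056 − 0.056 + 0.3²/2)·1.5] / 0.3674 = [-0.2231 + 0.0675] / 0.3674 = -0.4236 ≈ -0.42
d₂ = d₁ − σ√T = -0.4236 − 0.3674 = -0.7910 ≈ -0.79
exp(−qT) = exp(−0.056·1.5) = 0.9194;  exp(−rT) = exp(−0.056·1.5) = 0.9194
N(d₁) = N(-0.42) = 0.3372;  N(d₂) = N(-0.79) = 0.2148
C = 320·0.9194·0.3372 − 400·0.9194·0.2148 = 99.2069 − 78.9948 = 20.2121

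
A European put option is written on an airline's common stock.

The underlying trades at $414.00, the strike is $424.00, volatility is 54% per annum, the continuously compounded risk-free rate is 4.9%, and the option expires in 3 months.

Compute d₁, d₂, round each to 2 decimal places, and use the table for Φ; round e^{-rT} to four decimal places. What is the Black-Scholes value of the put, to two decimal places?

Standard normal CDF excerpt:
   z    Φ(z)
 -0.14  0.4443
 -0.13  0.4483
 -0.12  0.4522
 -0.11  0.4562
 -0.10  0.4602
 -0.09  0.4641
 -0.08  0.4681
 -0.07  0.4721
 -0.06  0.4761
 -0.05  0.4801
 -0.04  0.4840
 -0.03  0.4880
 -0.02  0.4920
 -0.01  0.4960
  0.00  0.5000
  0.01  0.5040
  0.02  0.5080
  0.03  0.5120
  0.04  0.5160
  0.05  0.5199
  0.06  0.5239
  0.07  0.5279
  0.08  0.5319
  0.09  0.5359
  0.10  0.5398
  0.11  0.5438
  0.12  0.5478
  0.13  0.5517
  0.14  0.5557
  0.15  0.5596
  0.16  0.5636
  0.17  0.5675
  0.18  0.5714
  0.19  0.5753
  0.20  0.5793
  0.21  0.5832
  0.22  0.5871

$47.18

T = 0.25;  σ√T = 0.2700
d₁ = [ln(414/424) + (0.049 + 0.54²/2)·0.25] / 0.2700 = [-0.0239 + 0.0487] / 0.2700 = 0.0920 which rounds to 0.09
d₂ = d₁ − σ√T = 0.0920 − 0.2700 = -0.1780 which rounds to -0.18
e^(−rT) = e^(−0.049·0.25) = 0.9878
P = 424·0.9878·N(0.18) − 414·N(-0.09) = 424·0.9878·0.5714 − 414·0.4641 = 239.3179 − 192.1374 = 47.1805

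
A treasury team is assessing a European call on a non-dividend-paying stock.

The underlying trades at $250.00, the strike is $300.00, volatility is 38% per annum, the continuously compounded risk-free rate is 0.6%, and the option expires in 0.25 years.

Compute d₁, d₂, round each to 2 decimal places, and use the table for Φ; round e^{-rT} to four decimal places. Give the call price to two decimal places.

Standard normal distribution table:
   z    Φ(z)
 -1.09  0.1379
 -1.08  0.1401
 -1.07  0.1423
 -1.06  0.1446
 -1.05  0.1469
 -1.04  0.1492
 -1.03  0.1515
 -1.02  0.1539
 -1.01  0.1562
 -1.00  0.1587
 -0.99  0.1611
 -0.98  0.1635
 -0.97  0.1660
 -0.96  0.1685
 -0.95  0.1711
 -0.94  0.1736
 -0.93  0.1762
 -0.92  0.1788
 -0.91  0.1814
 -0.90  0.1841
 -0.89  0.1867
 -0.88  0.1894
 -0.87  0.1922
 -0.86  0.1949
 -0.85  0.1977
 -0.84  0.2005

$4.72

σ√T = 0.38 × 0.5000 = 0.1900
d₁ = [ln(250/300) + (0.006 + ½·0.38²)·0.25] / (σ√T) = (-0.1823 + 0.0196) / 0.1900 = -0.8567 ≈ -0.86
d₂ = -0.8567 − 0.1900 = -1.0467 ≈ -1.05
exp(−rT) = exp(−0.006·0.25) = 0.9985
N(d₁) = N(-0.86) = 0.1949;  N(d₂) = N(-1.05) = 0.1469
C = 250·0.1949 − 300·0.9985·0.1469 = 48.7250 − 44.0039 = 4.7211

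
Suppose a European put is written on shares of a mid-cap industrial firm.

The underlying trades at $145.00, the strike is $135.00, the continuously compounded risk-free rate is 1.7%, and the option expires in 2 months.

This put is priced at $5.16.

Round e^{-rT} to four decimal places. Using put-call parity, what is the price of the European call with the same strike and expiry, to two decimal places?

$15.54

e^(−rT) = e^(−0.017·0.1667) = 0.9972
Put-call parity: C − P = S − K·e^(−rT) = 145 − 135·0.9972 = 145 − 134.6220 = 10.3780
C = P + (C − P) = 5.16 + (10.3780) = 15.5380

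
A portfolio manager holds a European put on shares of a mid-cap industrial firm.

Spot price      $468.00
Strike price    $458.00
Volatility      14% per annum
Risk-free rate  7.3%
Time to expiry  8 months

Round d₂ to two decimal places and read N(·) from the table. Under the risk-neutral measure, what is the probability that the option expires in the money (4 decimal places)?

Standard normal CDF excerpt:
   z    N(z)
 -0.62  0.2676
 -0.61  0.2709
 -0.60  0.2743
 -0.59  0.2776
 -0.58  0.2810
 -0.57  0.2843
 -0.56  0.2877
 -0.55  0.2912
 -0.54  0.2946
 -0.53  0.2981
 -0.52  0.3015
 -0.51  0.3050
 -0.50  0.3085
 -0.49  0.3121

σ√T = 0.14·√0.6667 = 0.1143
ln(S/K) + (r + σ²/2)T = ln(468/458) + (0.073 + 0.14²/2)·0.6667 = 0.0216 + 0.0552 = 0.0768
d₁ = 0.0768 / 0.1143 = 0.6719 → 0.67
d₂ = d₁ − σ√T = 0.6719 − 0.1143 = 0.5575 → 0.56
Pr(exercise) under Q = N(−d₂) = N(-0.56) = 0.2877

0.2877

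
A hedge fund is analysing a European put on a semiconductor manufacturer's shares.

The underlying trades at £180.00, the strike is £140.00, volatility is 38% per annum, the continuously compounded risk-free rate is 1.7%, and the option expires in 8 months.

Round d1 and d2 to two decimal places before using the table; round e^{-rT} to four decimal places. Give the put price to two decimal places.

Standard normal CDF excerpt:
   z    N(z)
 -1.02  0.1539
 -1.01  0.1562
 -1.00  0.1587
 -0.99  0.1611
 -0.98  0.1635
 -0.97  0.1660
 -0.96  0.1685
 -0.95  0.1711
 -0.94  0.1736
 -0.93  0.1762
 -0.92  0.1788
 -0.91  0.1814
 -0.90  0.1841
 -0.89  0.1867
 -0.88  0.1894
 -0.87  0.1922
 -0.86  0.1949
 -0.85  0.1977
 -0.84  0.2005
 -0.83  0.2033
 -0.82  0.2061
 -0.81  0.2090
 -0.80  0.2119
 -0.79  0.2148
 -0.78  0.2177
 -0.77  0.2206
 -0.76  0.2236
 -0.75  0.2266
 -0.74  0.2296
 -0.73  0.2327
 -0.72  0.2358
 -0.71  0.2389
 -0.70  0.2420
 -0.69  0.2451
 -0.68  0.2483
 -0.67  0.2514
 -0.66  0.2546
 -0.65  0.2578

σ√T = 0.38 × 0.8165 = 0.3103
d₁ = [ln(180/140) + (0.017 + 0.38²/2)·0.6667] / 0.3103 = [0.2513 + 0.0595] / 0.3103 = 1.0017 which rounds to 1.00
d₂ = d₁ − σ√T = 1.0017 − 0.3103 = 0.6914 which rounds to 0.69
exp(−rT) = exp(−0.017·0.6667) = 0.9887
P = 140·0.9887·N(-0.69) − 180·N(-1.00) = 140·0.9887·0.2451 − 180·0.1587 = 33.9263 − 28.5660 = 5.3603

£5.36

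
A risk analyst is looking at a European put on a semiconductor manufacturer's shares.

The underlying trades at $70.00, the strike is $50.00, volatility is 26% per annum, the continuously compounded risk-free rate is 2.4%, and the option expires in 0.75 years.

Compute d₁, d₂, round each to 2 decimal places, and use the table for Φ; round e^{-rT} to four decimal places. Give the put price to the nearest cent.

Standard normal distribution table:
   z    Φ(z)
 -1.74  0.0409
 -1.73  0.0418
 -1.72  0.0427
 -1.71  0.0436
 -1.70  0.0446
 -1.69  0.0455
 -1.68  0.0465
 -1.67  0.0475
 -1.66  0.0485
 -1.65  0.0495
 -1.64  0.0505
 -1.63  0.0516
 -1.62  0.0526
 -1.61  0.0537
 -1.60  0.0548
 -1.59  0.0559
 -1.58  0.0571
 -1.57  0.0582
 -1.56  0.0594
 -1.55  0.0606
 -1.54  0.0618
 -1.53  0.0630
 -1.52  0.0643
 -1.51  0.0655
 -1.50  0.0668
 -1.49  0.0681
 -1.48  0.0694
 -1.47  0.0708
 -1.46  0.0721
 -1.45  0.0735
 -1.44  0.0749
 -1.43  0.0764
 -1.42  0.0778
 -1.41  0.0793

$0.36

T = 0.75;  σ√T = 0.2252
d₁ = [ln(70/50) + (0.024 + 0.26²/2)·0.75] / 0.2252 = [0.3365 + 0.0433] / 0.2252 = 1.6868 → 1.69
d₂ = d₁ − σ√T = 1.6868 − 0.2252 = 1.4617 → 1.46
exp(−rT) = exp(−0.024·0.75) = 0.9822
N(−d₂) = N(-1.46) = 0.0721;  N(−d₁) = N(-1.69) = 0.0455
P = 50·0.9822·0.0721 − 70·0.0455 = 3.5408 − 3.1850 = 0.3558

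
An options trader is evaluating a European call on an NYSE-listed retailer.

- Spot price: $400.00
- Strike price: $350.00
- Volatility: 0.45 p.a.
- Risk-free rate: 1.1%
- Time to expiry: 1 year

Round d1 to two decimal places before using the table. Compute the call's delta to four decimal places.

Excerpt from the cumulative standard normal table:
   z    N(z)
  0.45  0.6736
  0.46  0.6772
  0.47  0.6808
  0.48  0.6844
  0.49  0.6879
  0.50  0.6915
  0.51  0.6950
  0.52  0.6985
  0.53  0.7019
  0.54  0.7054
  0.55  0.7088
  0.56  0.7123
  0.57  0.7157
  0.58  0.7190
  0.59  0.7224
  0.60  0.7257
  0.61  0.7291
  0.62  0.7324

0.7088

σ√T = 0.45·√1 = 0.4500
d₁ = [ln(400/350) + (0.011 + 0.45²/2)·1] / 0.4500 = [0.1335 + 0.1123] / 0.4500 = 0.5462 which rounds to 0.55
N(d₁) = N(0.55) = 0.7088
Δ_call = N(d₁) = 0.7088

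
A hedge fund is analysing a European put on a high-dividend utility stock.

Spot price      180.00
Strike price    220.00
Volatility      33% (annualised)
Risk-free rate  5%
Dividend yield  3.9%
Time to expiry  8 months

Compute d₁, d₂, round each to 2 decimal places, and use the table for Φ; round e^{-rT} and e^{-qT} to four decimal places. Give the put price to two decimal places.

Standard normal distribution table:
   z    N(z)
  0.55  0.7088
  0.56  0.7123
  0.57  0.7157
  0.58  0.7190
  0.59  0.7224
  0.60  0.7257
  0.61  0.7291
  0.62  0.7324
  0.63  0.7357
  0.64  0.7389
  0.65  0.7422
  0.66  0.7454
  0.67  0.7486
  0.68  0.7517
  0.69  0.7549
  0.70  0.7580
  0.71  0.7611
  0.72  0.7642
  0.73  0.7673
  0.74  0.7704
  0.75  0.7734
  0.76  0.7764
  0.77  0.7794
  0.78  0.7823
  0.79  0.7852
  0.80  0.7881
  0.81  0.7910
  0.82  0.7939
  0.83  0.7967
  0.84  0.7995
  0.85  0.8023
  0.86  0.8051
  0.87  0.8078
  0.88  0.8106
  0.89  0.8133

44.62

T = 0.6667;  σ√T = 0.2694
ln(S/K) + (r − q + σ²/2)T = ln(180/220) + (0.05 − 0.039 + 0.33²/2)·0.6667 = -0.2007 + 0.0436 = -0.1570
d₁ = -0.1570 / 0.2694 = -0.5828 ⇒ -0.58
d₂ = d₁ − σ√T = -0.5828 − 0.2694 = -0.8523 ⇒ -0.85
exp(−qT) = exp(−0.039·0.6667) = 0.9743;  exp(−rT) = exp(−0.05·0.6667) = 0.9672
N(−d₂) = N(0.85) = 0.8023;  N(−d₁) = N(0.58) = 0.7190
P = 220·0.9672·0.8023 − 180·0.9743·0.7190 = 170.7166 − 126.0939 = 44.6227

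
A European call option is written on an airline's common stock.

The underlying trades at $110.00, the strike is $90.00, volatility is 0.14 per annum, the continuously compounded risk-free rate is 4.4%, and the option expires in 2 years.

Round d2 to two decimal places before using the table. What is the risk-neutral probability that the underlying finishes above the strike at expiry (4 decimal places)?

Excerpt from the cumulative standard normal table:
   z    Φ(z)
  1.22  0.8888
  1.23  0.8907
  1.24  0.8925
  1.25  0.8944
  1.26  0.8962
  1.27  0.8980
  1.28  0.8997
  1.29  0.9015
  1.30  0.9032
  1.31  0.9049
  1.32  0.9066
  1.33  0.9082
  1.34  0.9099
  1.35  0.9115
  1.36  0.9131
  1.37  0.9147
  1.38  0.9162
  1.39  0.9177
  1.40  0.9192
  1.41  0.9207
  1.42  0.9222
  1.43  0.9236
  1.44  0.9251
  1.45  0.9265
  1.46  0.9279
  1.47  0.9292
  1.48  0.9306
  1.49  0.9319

0.9131

T = 2;  σ√T = 0.1980
d₁ = [ln(110/90) + (0.044 + 0.14²/2)·2] / 0.1980 = [0.2007 + 0.1076] / 0.1980 = 1.5570 ⇒ 1.56
d₂ = d₁ − σ√T = 1.5570 − 0.1980 = 1.3590 ⇒ 1.36
Risk-neutral Pr[S_T > K] = N(d₂) = N(1.36) = 0.9131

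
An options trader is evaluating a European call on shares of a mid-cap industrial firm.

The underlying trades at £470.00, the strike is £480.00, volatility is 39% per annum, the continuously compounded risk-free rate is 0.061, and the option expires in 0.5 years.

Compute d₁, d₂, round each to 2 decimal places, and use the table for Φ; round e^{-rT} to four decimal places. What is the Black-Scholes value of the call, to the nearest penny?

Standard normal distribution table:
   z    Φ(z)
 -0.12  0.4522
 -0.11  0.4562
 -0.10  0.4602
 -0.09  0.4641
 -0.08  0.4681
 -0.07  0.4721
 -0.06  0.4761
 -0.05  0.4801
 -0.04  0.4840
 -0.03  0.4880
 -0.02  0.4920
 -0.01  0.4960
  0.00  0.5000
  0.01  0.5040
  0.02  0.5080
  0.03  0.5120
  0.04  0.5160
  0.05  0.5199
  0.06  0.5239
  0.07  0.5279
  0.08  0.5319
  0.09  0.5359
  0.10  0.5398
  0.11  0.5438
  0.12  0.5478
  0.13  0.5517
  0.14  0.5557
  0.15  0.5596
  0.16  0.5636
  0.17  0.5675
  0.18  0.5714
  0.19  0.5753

T = 0.5;  σ√T = 0.2758
d₁ = [ln(470/480) + (0.061 + 0.39²/2)·0.5] / 0.2758 = [-0.0211 + 0.0685] / 0.2758 = 0.1721 ≈ 0.17
d₂ = d₁ − σ√T = 0.1721 − 0.2758 = -0.1036 ≈ -0.10
exp(−rT) = exp(−0.061·0.5) = 0.9700
N(d₁) = N(0.17) = 0.5675;  N(d₂) = N(-0.10) = 0.4602
C = 470·0.5675 − 480·0.9700·0.4602 = 266.7250 − 214.2691 = 52.4559

£52.46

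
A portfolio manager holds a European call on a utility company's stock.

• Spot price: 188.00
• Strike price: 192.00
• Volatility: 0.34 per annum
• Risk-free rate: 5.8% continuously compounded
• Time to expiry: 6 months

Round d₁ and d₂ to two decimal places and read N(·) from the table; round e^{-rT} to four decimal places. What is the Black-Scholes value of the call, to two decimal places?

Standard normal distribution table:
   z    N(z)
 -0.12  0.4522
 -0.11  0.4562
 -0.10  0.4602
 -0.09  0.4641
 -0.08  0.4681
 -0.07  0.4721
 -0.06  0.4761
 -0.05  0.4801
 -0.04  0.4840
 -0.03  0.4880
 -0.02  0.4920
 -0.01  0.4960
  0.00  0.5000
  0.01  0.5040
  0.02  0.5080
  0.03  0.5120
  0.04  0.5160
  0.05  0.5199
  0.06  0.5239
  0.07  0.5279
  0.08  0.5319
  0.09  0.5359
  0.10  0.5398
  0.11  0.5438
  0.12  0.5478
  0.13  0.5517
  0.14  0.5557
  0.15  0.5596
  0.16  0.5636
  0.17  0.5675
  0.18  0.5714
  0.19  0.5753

T = 0.5;  σ√T = 0.2404
d₁ = [ln(188/192) + (0.058 + ½·0.34²)·0.5] / (σ√T) = (-0.0211 + 0.0579) / 0.2404 = 0.1533 which rounds to 0.15
d₂ = 0.1533 − 0.2404 = -0.0872 which rounds to -0.09
e^(−rT) = e^(−0.058·0.5) = 0.9714
N(d₁) = N(0.15) = 0.5596;  N(d₂) = N(-0.09) = 0.4641
C = 188·0.5596 − 192·0.9714·0.4641 = 105.2048 − 86.5587 = 18.6461

18.65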